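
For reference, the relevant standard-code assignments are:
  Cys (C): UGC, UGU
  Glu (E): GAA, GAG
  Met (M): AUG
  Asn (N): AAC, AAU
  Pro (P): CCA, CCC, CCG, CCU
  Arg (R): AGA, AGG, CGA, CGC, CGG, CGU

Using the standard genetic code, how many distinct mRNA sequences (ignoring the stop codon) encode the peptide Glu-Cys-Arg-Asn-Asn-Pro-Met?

384

Glu: 2 codons.
Cys: 2 codons.
Arg: 6 codons.
Asn: 2 codons.
Asn: 2 codons.
Pro: 4 codons.
Met: 1 codon.
2 × 2 × 6 × 2 × 2 × 4 × 1 = 384.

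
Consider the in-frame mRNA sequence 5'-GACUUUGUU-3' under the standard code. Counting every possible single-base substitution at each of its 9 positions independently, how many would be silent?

Codon 1 (GAC, Asp): 1 synonymous substitution.
Codon 2 (UUU, Phe): 1 synonymous substitution.
Codon 3 (GUU, Val): 3 synonymous substitutions.
Total: 1 + 1 + 3 = 5.

5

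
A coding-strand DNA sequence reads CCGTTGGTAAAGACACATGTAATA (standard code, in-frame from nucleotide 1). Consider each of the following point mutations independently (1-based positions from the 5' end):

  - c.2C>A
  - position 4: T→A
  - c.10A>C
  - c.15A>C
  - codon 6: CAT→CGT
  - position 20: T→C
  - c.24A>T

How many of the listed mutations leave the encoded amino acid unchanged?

Codon 1: CCG (Pro) → CAG (Gln) — missense.
Codon 2: TTG (Leu) → ATG (Met) — missense.
Codon 4: AAG (Lys) → CAG (Gln) — missense.
Codon 5: ACA (Thr) → ACC (Thr) — synonymous.
Codon 6: CAT (His) → CGT (Arg) — missense.
Codon 7: GTA (Val) → GCA (Ala) — missense.
Codon 8: ATA (Ile) → ATT (Ile) — synonymous.
Synonymous: 2 of 7.

2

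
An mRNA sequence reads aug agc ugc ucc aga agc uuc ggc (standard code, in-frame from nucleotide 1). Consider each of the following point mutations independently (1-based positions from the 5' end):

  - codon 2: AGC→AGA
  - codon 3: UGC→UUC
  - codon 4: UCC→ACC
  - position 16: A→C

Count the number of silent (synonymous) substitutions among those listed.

Codon 2: AGC (Ser) → AGA (Arg) — missense.
Codon 3: UGC (Cys) → UUC (Phe) — missense.
Codon 4: UCC (Ser) → ACC (Thr) — missense.
Codon 6: AGC (Ser) → CGC (Arg) — missense.
Synonymous: 0 of 4.

0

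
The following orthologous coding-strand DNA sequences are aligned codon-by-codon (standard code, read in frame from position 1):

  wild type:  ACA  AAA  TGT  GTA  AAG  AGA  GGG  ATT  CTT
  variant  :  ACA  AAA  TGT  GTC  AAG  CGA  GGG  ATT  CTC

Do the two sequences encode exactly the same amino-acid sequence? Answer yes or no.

yes

Codon 1: ACA Thr / ACA Thr — identical.
Codon 2: AAA Lys / AAA Lys — identical.
Codon 3: TGT Cys / TGT Cys — identical.
Codon 4: GTA Val / GTC Val — synonymous.
Codon 5: AAG Lys / AAG Lys — identical.
Codon 6: AGA Arg / CGA Arg — synonymous.
Codon 7: GGG Gly / GGG Gly — identical.
Codon 8: ATT Ile / ATT Ile — identical.
Codon 9: CTT Leu / CTC Leu — synonymous.
Nonsynonymous differences: 0 → same protein.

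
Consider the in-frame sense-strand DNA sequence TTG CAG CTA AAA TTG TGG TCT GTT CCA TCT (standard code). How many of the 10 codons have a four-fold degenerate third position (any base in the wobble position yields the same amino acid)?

Codon 1 TTG (Leu): third position 2-fold.
Codon 2 CAG (Gln): third position 2-fold.
Codon 3 CTA (Leu): third position 4-fold.
Codon 4 AAA (Lys): third position 2-fold.
Codon 5 TTG (Leu): third position 2-fold.
Codon 6 TGG (Trp): third position 1-fold.
Codon 7 TCT (Ser): third position 4-fold.
Codon 8 GTT (Val): third position 4-fold.
Codon 9 CCA (Pro): third position 4-fold.
Codon 10 TCT (Ser): third position 4-fold.
Four-fold degenerate third positions: 5.

5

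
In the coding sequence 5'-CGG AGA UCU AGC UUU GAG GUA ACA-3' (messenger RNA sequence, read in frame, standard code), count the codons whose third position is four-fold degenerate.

4

Codon 1 CGG (Arg): third position 4-fold.
Codon 2 AGA (Arg): third position 2-fold.
Codon 3 UCU (Ser): third position 4-fold.
Codon 4 AGC (Ser): third position 2-fold.
Codon 5 UUU (Phe): third position 2-fold.
Codon 6 GAG (Glu): third position 2-fold.
Codon 7 GUA (Val): third position 4-fold.
Codon 8 ACA (Thr): third position 4-fold.
Four-fold degenerate third positions: 4.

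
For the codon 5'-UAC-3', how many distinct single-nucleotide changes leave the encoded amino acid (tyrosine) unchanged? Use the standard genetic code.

1

Position 1: none → 0 synonymous.
Position 2: none → 0 synonymous.
Position 3: UAU → 1 synonymous.
Total: 0 + 0 + 1 = 1.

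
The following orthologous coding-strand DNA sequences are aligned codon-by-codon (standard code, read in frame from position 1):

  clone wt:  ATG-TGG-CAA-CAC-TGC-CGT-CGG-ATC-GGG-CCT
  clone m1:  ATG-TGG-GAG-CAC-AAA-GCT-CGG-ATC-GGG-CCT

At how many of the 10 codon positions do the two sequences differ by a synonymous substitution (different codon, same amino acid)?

Codon 1: ATG Met / ATG Met — identical.
Codon 2: TGG Trp / TGG Trp — identical.
Codon 3: CAA Gln / GAG Glu — nonsynonymous.
Codon 4: CAC His / CAC His — identical.
Codon 5: TGC Cys / AAA Lys — nonsynonymous.
Codon 6: CGT Arg / GCT Ala — nonsynonymous.
Codon 7: CGG Arg / CGG Arg — identical.
Codon 8: ATC Ile / ATC Ile — identical.
Codon 9: GGG Gly / GGG Gly — identical.
Codon 10: CCT Pro / CCT Pro — identical.
Synonymous differences: 0.

0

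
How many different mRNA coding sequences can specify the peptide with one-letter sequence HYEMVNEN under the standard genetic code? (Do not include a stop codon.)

His: 2 codons.
Tyr: 2 codons.
Glu: 2 codons.
Met: 1 codon.
Val: 4 codons.
Asn: 2 codons.
Glu: 2 codons.
Asn: 2 codons.
2 × 2 × 2 × 1 × 4 × 2 × 2 × 2 = 256.

256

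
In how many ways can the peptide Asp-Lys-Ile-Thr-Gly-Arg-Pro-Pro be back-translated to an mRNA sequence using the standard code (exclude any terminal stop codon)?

18432

Asp: 2 codons.
Lys: 2 codons.
Ile: 3 codons.
Thr: 4 codons.
Gly: 4 codons.
Arg: 6 codons.
Pro: 4 codons.
Pro: 4 codons.
2 × 2 × 3 × 4 × 4 × 6 × 4 × 4 = 18432.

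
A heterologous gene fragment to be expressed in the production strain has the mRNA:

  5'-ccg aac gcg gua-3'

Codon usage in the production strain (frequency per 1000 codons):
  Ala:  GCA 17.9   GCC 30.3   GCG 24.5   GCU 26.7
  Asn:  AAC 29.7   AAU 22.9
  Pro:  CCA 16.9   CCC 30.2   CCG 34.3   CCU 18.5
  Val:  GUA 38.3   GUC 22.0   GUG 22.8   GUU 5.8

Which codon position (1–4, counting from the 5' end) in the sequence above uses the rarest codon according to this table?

3

Codon 1 CCG (Pro): 34.3 per 1000.
Codon 2 AAC (Asn): 29.7 per 1000.
Codon 3 GCG (Ala): 24.5 per 1000.
Codon 4 GUA (Val): 38.3 per 1000.
Lowest frequency is 24.5 at codon 3.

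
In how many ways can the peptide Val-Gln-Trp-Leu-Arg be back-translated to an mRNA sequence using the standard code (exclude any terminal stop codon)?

288

Val: 4 codons.
Gln: 2 codons.
Trp: 1 codon.
Leu: 6 codons.
Arg: 6 codons.
4 × 2 × 1 × 6 × 6 = 288.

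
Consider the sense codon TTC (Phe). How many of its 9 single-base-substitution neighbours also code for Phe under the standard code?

Position 1: none → 0 synonymous.
Position 2: none → 0 synonymous.
Position 3: TTT → 1 synonymous.
Total: 0 + 0 + 1 = 1.

1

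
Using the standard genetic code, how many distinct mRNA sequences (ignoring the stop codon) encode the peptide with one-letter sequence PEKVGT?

Pro: 4 codons.
Glu: 2 codons.
Lys: 2 codons.
Val: 4 codons.
Gly: 4 codons.
Thr: 4 codons.
4 × 2 × 2 × 4 × 4 × 4 = 1024.

1024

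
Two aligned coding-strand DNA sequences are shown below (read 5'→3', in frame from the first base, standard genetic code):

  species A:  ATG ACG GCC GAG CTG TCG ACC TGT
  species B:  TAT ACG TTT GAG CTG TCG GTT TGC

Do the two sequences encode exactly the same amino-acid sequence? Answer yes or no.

no

Codon 1: ATG Met / TAT Tyr — nonsynonymous.
Codon 2: ACG Thr / ACG Thr — identical.
Codon 3: GCC Ala / TTT Phe — nonsynonymous.
Codon 4: GAG Glu / GAG Glu — identical.
Codon 5: CTG Leu / CTG Leu — identical.
Codon 6: TCG Ser / TCG Ser — identical.
Codon 7: ACC Thr / GTT Val — nonsynonymous.
Codon 8: TGT Cys / TGC Cys — synonymous.
Nonsynonymous differences: 3 → different protein.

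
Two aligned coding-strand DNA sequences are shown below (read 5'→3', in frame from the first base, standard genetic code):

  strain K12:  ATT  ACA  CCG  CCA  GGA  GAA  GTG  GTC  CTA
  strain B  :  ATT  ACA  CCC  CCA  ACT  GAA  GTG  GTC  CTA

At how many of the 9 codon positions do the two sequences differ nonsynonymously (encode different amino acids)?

Codon 1: ATT Ile / ATT Ile — identical.
Codon 2: ACA Thr / ACA Thr — identical.
Codon 3: CCG Pro / CCC Pro — synonymous.
Codon 4: CCA Pro / CCA Pro — identical.
Codon 5: GGA Gly / ACT Thr — nonsynonymous.
Codon 6: GAA Glu / GAA Glu — identical.
Codon 7: GTG Val / GTG Val — identical.
Codon 8: GTC Val / GTC Val — identical.
Codon 9: CTA Leu / CTA Leu — identical.
Nonsynonymous differences: 1.

1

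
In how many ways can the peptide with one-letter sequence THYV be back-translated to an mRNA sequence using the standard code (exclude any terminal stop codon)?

64

Thr: 4 codons.
His: 2 codons.
Tyr: 2 codons.
Val: 4 codons.
4 × 2 × 2 × 4 = 64.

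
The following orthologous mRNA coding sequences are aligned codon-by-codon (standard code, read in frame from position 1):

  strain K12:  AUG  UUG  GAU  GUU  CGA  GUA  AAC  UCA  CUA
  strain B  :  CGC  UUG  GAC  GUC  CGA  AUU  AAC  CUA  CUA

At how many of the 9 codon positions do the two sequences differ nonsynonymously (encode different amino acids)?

3

Codon 1: AUG Met / CGC Arg — nonsynonymous.
Codon 2: UUG Leu / UUG Leu — identical.
Codon 3: GAU Asp / GAC Asp — synonymous.
Codon 4: GUU Val / GUC Val — synonymous.
Codon 5: CGA Arg / CGA Arg — identical.
Codon 6: GUA Val / AUU Ile — nonsynonymous.
Codon 7: AAC Asn / AAC Asn — identical.
Codon 8: UCA Ser / CUA Leu — nonsynonymous.
Codon 9: CUA Leu / CUA Leu — identical.
Nonsynonymous differences: 3.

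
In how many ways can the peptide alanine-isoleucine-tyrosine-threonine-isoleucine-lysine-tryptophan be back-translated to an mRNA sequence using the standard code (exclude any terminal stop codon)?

576

Ala: 4 codons.
Ile: 3 codons.
Tyr: 2 codons.
Thr: 4 codons.
Ile: 3 codons.
Lys: 2 codons.
Trp: 1 codon.
4 × 3 × 2 × 4 × 3 × 2 × 1 = 576.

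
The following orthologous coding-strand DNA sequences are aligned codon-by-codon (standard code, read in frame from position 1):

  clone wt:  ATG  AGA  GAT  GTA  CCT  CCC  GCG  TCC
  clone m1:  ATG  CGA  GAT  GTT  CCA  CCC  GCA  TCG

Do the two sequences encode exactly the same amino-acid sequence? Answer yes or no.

yes

Codon 1: ATG Met / ATG Met — identical.
Codon 2: AGA Arg / CGA Arg — synonymous.
Codon 3: GAT Asp / GAT Asp — identical.
Codon 4: GTA Val / GTT Val — synonymous.
Codon 5: CCT Pro / CCA Pro — synonymous.
Codon 6: CCC Pro / CCC Pro — identical.
Codon 7: GCG Ala / GCA Ala — synonymous.
Codon 8: TCC Ser / TCG Ser — synonymous.
Nonsynonymous differences: 0 → same protein.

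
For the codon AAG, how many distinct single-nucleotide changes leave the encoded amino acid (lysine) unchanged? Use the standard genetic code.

Position 1: none → 0 synonymous.
Position 2: none → 0 synonymous.
Position 3: AAA → 1 synonymous.
Total: 0 + 0 + 1 = 1.

1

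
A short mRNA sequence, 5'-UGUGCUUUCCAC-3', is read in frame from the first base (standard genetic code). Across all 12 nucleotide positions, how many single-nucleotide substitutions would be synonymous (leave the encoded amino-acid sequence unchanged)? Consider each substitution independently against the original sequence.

6

Codon 1 (UGU, Cys): 1 synonymous substitution.
Codon 2 (GCU, Ala): 3 synonymous substitutions.
Codon 3 (UUC, Phe): 1 synonymous substitution.
Codon 4 (CAC, His): 1 synonymous substitution.
Total: 1 + 3 + 1 + 1 = 6.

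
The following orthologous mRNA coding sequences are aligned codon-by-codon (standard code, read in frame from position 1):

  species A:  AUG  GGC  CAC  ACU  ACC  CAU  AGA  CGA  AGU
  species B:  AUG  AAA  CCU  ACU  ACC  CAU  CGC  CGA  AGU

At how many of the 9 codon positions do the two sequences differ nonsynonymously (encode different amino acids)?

2

Codon 1: AUG Met / AUG Met — identical.
Codon 2: GGC Gly / AAA Lys — nonsynonymous.
Codon 3: CAC His / CCU Pro — nonsynonymous.
Codon 4: ACU Thr / ACU Thr — identical.
Codon 5: ACC Thr / ACC Thr — identical.
Codon 6: CAU His / CAU His — identical.
Codon 7: AGA Arg / CGC Arg — synonymous.
Codon 8: CGA Arg / CGA Arg — identical.
Codon 9: AGU Ser / AGU Ser — identical.
Nonsynonymous differences: 2.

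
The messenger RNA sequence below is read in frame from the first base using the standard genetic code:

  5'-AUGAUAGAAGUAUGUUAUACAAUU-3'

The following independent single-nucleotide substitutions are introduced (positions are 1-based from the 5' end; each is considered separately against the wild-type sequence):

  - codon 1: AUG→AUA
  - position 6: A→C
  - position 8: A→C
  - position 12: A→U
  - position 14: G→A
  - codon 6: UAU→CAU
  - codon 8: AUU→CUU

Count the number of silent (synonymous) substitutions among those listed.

Codon 1: AUG (Met) → AUA (Ile) — missense.
Codon 2: AUA (Ile) → AUC (Ile) — synonymous.
Codon 3: GAA (Glu) → GCA (Ala) — missense.
Codon 4: GUA (Val) → GUU (Val) — synonymous.
Codon 5: UGU (Cys) → UAU (Tyr) — missense.
Codon 6: UAU (Tyr) → CAU (His) — missense.
Codon 8: AUU (Ile) → CUU (Leu) — missense.
Synonymous: 2 of 7.

2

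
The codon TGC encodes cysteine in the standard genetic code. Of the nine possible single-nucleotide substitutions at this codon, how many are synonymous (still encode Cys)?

1

Position 1: none → 0 synonymous.
Position 2: none → 0 synonymous.
Position 3: TGT → 1 synonymous.
Total: 0 + 0 + 1 = 1.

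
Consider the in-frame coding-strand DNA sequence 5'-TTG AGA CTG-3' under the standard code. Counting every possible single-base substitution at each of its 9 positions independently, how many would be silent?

Codon 1 (TTG, Leu): 2 synonymous substitutions.
Codon 2 (AGA, Arg): 2 synonymous substitutions.
Codon 3 (CTG, Leu): 4 synonymous substitutions.
Total: 2 + 2 + 4 = 8.

8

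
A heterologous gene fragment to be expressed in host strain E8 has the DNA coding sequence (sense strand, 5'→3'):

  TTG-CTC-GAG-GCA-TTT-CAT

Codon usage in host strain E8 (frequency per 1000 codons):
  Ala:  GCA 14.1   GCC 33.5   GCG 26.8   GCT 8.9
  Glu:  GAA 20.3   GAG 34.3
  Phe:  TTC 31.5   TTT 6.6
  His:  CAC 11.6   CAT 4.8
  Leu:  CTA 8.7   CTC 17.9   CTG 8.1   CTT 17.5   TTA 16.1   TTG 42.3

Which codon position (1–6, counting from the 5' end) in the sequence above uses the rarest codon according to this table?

6

Codon 1 TTG (Leu): 42.3 per 1000.
Codon 2 CTC (Leu): 17.9 per 1000.
Codon 3 GAG (Glu): 34.3 per 1000.
Codon 4 GCA (Ala): 14.1 per 1000.
Codon 5 TTT (Phe): 6.6 per 1000.
Codon 6 CAT (His): 4.8 per 1000.
Lowest frequency is 4.8 at codon 6.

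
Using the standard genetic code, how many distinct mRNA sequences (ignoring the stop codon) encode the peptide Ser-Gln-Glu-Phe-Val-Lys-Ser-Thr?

Ser: 6 codons.
Gln: 2 codons.
Glu: 2 codons.
Phe: 2 codons.
Val: 4 codons.
Lys: 2 codons.
Ser: 6 codons.
Thr: 4 codons.
6 × 2 × 2 × 2 × 4 × 2 × 6 × 4 = 9216.

9216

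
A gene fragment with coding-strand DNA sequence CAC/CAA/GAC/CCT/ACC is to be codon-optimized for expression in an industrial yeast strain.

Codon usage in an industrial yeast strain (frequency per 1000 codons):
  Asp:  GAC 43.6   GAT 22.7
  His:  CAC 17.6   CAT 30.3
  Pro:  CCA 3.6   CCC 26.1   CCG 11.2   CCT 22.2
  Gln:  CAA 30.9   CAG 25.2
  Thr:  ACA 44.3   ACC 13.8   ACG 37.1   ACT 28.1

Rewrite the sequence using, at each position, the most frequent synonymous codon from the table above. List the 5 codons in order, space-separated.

Codon 1 (His): best is CAT at 30.3.
Codon 2 (Gln): best is CAA at 30.9.
Codon 3 (Asp): best is GAC at 43.6.
Codon 4 (Pro): best is CCC at 26.1.
Codon 5 (Thr): best is ACA at 44.3.

CAT CAA GAC CCC ACA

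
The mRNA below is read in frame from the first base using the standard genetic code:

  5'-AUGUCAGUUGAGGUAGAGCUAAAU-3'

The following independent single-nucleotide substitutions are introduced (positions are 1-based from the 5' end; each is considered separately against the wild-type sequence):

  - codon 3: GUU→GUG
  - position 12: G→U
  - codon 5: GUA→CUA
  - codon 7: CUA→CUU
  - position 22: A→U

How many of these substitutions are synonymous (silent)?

Codon 3: GUU (Val) → GUG (Val) — synonymous.
Codon 4: GAG (Glu) → GAU (Asp) — missense.
Codon 5: GUA (Val) → CUA (Leu) — missense.
Codon 7: CUA (Leu) → CUU (Leu) — synonymous.
Codon 8: AAU (Asn) → UAU (Tyr) — missense.
Synonymous: 2 of 5.

2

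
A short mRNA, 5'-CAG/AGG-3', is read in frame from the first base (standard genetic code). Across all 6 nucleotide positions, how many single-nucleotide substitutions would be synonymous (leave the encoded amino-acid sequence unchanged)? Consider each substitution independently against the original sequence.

Codon 1 (CAG, Gln): 1 synonymous substitution.
Codon 2 (AGG, Arg): 2 synonymous substitutions.
Total: 1 + 2 = 3.

3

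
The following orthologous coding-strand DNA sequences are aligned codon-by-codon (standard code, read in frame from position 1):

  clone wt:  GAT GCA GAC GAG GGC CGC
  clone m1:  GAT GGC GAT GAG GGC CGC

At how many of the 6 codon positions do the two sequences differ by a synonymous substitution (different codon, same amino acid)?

Codon 1: GAT Asp / GAT Asp — identical.
Codon 2: GCA Ala / GGC Gly — nonsynonymous.
Codon 3: GAC Asp / GAT Asp — synonymous.
Codon 4: GAG Glu / GAG Glu — identical.
Codon 5: GGC Gly / GGC Gly — identical.
Codon 6: CGC Arg / CGC Arg — identical.
Synonymous differences: 1.

1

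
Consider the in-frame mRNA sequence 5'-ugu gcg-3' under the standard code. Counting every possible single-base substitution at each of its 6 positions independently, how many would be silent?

Codon 1 (UGU, Cys): 1 synonymous substitution.
Codon 2 (GCG, Ala): 3 synonymous substitutions.
Total: 1 + 3 = 4.

4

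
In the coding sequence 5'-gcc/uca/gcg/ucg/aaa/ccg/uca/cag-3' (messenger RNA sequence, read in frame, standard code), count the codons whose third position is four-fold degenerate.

6

Codon 1 GCC (Ala): third position 4-fold.
Codon 2 UCA (Ser): third position 4-fold.
Codon 3 GCG (Ala): third position 4-fold.
Codon 4 UCG (Ser): third position 4-fold.
Codon 5 AAA (Lys): third position 2-fold.
Codon 6 CCG (Pro): third position 4-fold.
Codon 7 UCA (Ser): third position 4-fold.
Codon 8 CAG (Gln): third position 2-fold.
Four-fold degenerate third positions: 6.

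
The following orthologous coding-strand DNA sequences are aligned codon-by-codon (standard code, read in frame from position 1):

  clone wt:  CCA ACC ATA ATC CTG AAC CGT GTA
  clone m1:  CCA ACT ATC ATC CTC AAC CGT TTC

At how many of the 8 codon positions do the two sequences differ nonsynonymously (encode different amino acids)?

1

Codon 1: CCA Pro / CCA Pro — identical.
Codon 2: ACC Thr / ACT Thr — synonymous.
Codon 3: ATA Ile / ATC Ile — synonymous.
Codon 4: ATC Ile / ATC Ile — identical.
Codon 5: CTG Leu / CTC Leu — synonymous.
Codon 6: AAC Asn / AAC Asn — identical.
Codon 7: CGT Arg / CGT Arg — identical.
Codon 8: GTA Val / TTC Phe — nonsynonymous.
Nonsynonymous differences: 1.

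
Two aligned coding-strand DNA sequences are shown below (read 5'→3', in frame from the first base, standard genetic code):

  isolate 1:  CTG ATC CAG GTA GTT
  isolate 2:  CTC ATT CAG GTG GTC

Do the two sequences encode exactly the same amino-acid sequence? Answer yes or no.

Codon 1: CTG Leu / CTC Leu — synonymous.
Codon 2: ATC Ile / ATT Ile — synonymous.
Codon 3: CAG Gln / CAG Gln — identical.
Codon 4: GTA Val / GTG Val — synonymous.
Codon 5: GTT Val / GTC Val — synonymous.
Nonsynonymous differences: 0 → same protein.

yes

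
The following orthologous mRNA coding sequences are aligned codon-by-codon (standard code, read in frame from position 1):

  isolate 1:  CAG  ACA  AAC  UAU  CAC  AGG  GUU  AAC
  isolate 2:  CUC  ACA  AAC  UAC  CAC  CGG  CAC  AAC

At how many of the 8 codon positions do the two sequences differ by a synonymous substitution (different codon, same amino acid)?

Codon 1: CAG Gln / CUC Leu — nonsynonymous.
Codon 2: ACA Thr / ACA Thr — identical.
Codon 3: AAC Asn / AAC Asn — identical.
Codon 4: UAU Tyr / UAC Tyr — synonymous.
Codon 5: CAC His / CAC His — identical.
Codon 6: AGG Arg / CGG Arg — synonymous.
Codon 7: GUU Val / CAC His — nonsynonymous.
Codon 8: AAC Asn / AAC Asn — identical.
Synonymous differences: 2.

2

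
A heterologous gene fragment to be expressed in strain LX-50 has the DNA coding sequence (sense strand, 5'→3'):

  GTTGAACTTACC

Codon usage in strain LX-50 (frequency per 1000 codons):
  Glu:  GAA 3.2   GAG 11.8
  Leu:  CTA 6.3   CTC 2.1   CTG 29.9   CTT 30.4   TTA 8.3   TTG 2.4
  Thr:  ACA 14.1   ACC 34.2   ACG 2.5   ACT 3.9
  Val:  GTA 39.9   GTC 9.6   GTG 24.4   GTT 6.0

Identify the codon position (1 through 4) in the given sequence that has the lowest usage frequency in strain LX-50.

2

Codon 1 GTT (Val): 6.0 per 1000.
Codon 2 GAA (Glu): 3.2 per 1000.
Codon 3 CTT (Leu): 30.4 per 1000.
Codon 4 ACC (Thr): 34.2 per 1000.
Lowest frequency is 3.2 at codon 2.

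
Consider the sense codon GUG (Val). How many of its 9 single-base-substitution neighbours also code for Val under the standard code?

3

Position 1: none → 0 synonymous.
Position 2: none → 0 synonymous.
Position 3: GUU, GUC, GUA → 3 synonymous.
Total: 0 + 0 + 3 = 3.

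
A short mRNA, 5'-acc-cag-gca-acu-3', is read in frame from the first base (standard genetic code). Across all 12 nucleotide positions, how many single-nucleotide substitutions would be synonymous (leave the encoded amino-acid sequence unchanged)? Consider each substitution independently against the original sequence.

10

Codon 1 (ACC, Thr): 3 synonymous substitutions.
Codon 2 (CAG, Gln): 1 synonymous substitution.
Codon 3 (GCA, Ala): 3 synonymous substitutions.
Codon 4 (ACU, Thr): 3 synonymous substitutions.
Total: 3 + 1 + 3 + 3 = 10.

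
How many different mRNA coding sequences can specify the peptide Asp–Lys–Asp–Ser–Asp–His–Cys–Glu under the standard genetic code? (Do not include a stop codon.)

Asp: 2 codons.
Lys: 2 codons.
Asp: 2 codons.
Ser: 6 codons.
Asp: 2 codons.
His: 2 codons.
Cys: 2 codons.
Glu: 2 codons.
2 × 2 × 2 × 6 × 2 × 2 × 2 × 2 = 768.

768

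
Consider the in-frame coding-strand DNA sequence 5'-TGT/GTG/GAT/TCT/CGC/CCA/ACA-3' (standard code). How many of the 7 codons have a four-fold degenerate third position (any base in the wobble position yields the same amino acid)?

5

Codon 1 TGT (Cys): third position 2-fold.
Codon 2 GTG (Val): third position 4-fold.
Codon 3 GAT (Asp): third position 2-fold.
Codon 4 TCT (Ser): third position 4-fold.
Codon 5 CGC (Arg): third position 4-fold.
Codon 6 CCA (Pro): third position 4-fold.
Codon 7 ACA (Thr): third position 4-fold.
Four-fold degenerate third positions: 5.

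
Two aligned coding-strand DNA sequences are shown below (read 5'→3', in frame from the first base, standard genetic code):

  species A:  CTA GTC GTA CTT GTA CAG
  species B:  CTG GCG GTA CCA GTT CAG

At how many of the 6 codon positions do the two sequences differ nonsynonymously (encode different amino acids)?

Codon 1: CTA Leu / CTG Leu — synonymous.
Codon 2: GTC Val / GCG Ala — nonsynonymous.
Codon 3: GTA Val / GTA Val — identical.
Codon 4: CTT Leu / CCA Pro — nonsynonymous.
Codon 5: GTA Val / GTT Val — synonymous.
Codon 6: CAG Gln / CAG Gln — identical.
Nonsynonymous differences: 2.

2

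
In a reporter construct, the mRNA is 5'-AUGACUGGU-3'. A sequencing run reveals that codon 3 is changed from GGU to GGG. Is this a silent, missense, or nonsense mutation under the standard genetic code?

Position 9 falls in codon 3: GGU → Gly.
After the substitution the codon is GGG → Gly.
Both encode Gly, so the change is synonymous.

silent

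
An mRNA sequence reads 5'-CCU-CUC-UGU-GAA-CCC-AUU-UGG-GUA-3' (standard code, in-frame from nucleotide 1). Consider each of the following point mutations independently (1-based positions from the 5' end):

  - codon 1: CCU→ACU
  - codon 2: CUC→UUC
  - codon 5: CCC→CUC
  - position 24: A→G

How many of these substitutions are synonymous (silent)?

Codon 1: CCU (Pro) → ACU (Thr) — missense.
Codon 2: CUC (Leu) → UUC (Phe) — missense.
Codon 5: CCC (Pro) → CUC (Leu) — missense.
Codon 8: GUA (Val) → GUG (Val) — synonymous.
Synonymous: 1 of 4.

1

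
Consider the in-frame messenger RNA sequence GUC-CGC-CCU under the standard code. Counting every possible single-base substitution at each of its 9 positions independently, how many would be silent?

9

Codon 1 (GUC, Val): 3 synonymous substitutions.
Codon 2 (CGC, Arg): 3 synonymous substitutions.
Codon 3 (CCU, Pro): 3 synonymous substitutions.
Total: 3 + 3 + 3 = 9.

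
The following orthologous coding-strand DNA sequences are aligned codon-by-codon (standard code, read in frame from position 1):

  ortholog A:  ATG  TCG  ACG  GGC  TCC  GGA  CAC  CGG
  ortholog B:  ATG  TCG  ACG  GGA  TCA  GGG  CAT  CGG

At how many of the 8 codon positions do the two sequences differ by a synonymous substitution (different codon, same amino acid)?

4

Codon 1: ATG Met / ATG Met — identical.
Codon 2: TCG Ser / TCG Ser — identical.
Codon 3: ACG Thr / ACG Thr — identical.
Codon 4: GGC Gly / GGA Gly — synonymous.
Codon 5: TCC Ser / TCA Ser — synonymous.
Codon 6: GGA Gly / GGG Gly — synonymous.
Codon 7: CAC His / CAT His — synonymous.
Codon 8: CGG Arg / CGG Arg — identical.
Synonymous differences: 4.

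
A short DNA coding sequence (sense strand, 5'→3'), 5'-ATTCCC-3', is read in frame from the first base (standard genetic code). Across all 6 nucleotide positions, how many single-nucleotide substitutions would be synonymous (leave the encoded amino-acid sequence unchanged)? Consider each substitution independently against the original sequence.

5

Codon 1 (ATT, Ile): 2 synonymous substitutions.
Codon 2 (CCC, Pro): 3 synonymous substitutions.
Total: 2 + 3 = 5.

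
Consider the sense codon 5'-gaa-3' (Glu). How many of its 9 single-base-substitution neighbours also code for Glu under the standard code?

Position 1: none → 0 synonymous.
Position 2: none → 0 synonymous.
Position 3: GAG → 1 synonymous.
Total: 0 + 0 + 1 = 1.

1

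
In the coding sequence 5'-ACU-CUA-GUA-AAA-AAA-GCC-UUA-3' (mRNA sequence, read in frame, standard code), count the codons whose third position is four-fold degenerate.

Codon 1 ACU (Thr): third position 4-fold.
Codon 2 CUA (Leu): third position 4-fold.
Codon 3 GUA (Val): third position 4-fold.
Codon 4 AAA (Lys): third position 2-fold.
Codon 5 AAA (Lys): third position 2-fold.
Codon 6 GCC (Ala): third position 4-fold.
Codon 7 UUA (Leu): third position 2-fold.
Four-fold degenerate third positions: 4.

4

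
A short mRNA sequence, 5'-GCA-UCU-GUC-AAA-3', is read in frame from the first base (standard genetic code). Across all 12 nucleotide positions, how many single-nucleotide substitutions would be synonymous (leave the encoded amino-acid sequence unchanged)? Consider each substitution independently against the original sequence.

Codon 1 (GCA, Ala): 3 synonymous substitutions.
Codon 2 (UCU, Ser): 3 synonymous substitutions.
Codon 3 (GUC, Val): 3 synonymous substitutions.
Codon 4 (AAA, Lys): 1 synonymous substitution.
Total: 3 + 3 + 3 + 1 = 10.

10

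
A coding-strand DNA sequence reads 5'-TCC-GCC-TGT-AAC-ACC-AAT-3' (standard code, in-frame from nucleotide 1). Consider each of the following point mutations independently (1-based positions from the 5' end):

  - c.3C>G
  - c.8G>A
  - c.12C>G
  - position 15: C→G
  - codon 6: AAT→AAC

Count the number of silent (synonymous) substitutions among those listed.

3

Codon 1: TCC (Ser) → TCG (Ser) — synonymous.
Codon 3: TGT (Cys) → TAT (Tyr) — missense.
Codon 4: AAC (Asn) → AAG (Lys) — missense.
Codon 5: ACC (Thr) → ACG (Thr) — synonymous.
Codon 6: AAT (Asn) → AAC (Asn) — synonymous.
Synonymous: 3 of 5.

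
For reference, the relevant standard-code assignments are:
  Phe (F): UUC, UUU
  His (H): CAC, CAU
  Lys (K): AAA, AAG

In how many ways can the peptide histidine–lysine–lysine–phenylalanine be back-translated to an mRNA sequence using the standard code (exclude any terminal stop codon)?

16

His: 2 codons.
Lys: 2 codons.
Lys: 2 codons.
Phe: 2 codons.
2 × 2 × 2 × 2 = 16.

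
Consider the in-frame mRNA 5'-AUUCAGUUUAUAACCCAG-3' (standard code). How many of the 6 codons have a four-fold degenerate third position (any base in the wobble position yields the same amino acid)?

1

Codon 1 AUU (Ile): third position 3-fold.
Codon 2 CAG (Gln): third position 2-fold.
Codon 3 UUU (Phe): third position 2-fold.
Codon 4 AUA (Ile): third position 3-fold.
Codon 5 ACC (Thr): third position 4-fold.
Codon 6 CAG (Gln): third position 2-fold.
Four-fold degenerate third positions: 1.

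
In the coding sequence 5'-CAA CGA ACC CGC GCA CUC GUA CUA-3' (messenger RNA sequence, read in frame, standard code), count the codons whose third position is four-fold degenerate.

Codon 1 CAA (Gln): third position 2-fold.
Codon 2 CGA (Arg): third position 4-fold.
Codon 3 ACC (Thr): third position 4-fold.
Codon 4 CGC (Arg): third position 4-fold.
Codon 5 GCA (Ala): third position 4-fold.
Codon 6 CUC (Leu): third position 4-fold.
Codon 7 GUA (Val): third position 4-fold.
Codon 8 CUA (Leu): third position 4-fold.
Four-fold degenerate third positions: 7.

7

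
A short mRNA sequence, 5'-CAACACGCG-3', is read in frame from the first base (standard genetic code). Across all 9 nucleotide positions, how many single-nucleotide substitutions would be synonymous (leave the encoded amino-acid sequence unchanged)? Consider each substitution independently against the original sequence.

Codon 1 (CAA, Gln): 1 synonymous substitution.
Codon 2 (CAC, His): 1 synonymous substitution.
Codon 3 (GCG, Ala): 3 synonymous substitutions.
Total: 1 + 1 + 3 = 5.

5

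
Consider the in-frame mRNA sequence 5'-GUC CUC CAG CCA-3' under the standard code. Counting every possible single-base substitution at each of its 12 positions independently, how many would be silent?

Codon 1 (GUC, Val): 3 synonymous substitutions.
Codon 2 (CUC, Leu): 3 synonymous substitutions.
Codon 3 (CAG, Gln): 1 synonymous substitution.
Codon 4 (CCA, Pro): 3 synonymous substitutions.
Total: 3 + 3 + 1 + 3 = 10.

10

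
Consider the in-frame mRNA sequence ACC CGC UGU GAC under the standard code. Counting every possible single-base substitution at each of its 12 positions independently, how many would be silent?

8

Codon 1 (ACC, Thr): 3 synonymous substitutions.
Codon 2 (CGC, Arg): 3 synonymous substitutions.
Codon 3 (UGU, Cys): 1 synonymous substitution.
Codon 4 (GAC, Asp): 1 synonymous substitution.
Total: 3 + 3 + 1 + 1 = 8.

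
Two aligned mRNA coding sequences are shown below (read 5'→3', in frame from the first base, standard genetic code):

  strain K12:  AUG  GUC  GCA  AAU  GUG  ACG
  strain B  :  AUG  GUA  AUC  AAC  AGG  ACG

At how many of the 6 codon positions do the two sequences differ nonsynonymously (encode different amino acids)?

Codon 1: AUG Met / AUG Met — identical.
Codon 2: GUC Val / GUA Val — synonymous.
Codon 3: GCA Ala / AUC Ile — nonsynonymous.
Codon 4: AAU Asn / AAC Asn — synonymous.
Codon 5: GUG Val / AGG Arg — nonsynonymous.
Codon 6: ACG Thr / ACG Thr — identical.
Nonsynonymous differences: 2.

2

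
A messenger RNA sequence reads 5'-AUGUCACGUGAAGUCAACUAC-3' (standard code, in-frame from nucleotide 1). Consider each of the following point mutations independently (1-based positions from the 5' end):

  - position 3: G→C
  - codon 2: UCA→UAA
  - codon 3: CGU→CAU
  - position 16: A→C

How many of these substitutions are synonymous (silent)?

0

Codon 1: AUG (Met) → AUC (Ile) — missense.
Codon 2: UCA (Ser) → UAA (Stop) — nonsense.
Codon 3: CGU (Arg) → CAU (His) — missense.
Codon 6: AAC (Asn) → CAC (His) — missense.
Synonymous: 0 of 4.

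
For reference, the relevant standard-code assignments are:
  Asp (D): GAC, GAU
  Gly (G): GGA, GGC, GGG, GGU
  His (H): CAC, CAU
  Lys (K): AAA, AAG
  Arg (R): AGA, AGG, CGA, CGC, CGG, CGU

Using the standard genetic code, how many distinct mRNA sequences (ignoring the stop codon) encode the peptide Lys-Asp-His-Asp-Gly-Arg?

Lys: 2 codons.
Asp: 2 codons.
His: 2 codons.
Asp: 2 codons.
Gly: 4 codons.
Arg: 6 codons.
2 × 2 × 2 × 2 × 4 × 6 = 384.

384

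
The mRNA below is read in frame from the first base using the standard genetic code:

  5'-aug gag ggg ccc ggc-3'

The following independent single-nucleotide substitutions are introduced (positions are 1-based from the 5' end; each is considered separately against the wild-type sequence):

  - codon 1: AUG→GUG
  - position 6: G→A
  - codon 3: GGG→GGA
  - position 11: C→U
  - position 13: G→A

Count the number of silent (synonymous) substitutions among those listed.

2

Codon 1: AUG (Met) → GUG (Val) — missense.
Codon 2: GAG (Glu) → GAA (Glu) — synonymous.
Codon 3: GGG (Gly) → GGA (Gly) — synonymous.
Codon 4: CCC (Pro) → CUC (Leu) — missense.
Codon 5: GGC (Gly) → AGC (Ser) — missense.
Synonymous: 2 of 5.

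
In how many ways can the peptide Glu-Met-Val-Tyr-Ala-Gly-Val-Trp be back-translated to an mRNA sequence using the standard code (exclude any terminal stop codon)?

1024

Glu: 2 codons.
Met: 1 codon.
Val: 4 codons.
Tyr: 2 codons.
Ala: 4 codons.
Gly: 4 codons.
Val: 4 codons.
Trp: 1 codon.
2 × 1 × 4 × 2 × 4 × 4 × 4 × 1 = 1024.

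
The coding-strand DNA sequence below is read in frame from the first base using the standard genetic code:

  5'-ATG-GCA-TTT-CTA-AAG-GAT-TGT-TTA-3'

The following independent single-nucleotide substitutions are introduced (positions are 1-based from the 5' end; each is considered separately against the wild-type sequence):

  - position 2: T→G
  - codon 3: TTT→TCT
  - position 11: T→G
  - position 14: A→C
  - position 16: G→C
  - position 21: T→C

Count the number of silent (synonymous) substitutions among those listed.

Codon 1: ATG (Met) → AGG (Arg) — missense.
Codon 3: TTT (Phe) → TCT (Ser) — missense.
Codon 4: CTA (Leu) → CGA (Arg) — missense.
Codon 5: AAG (Lys) → ACG (Thr) — missense.
Codon 6: GAT (Asp) → CAT (His) — missense.
Codon 7: TGT (Cys) → TGC (Cys) — synonymous.
Synonymous: 1 of 6.

1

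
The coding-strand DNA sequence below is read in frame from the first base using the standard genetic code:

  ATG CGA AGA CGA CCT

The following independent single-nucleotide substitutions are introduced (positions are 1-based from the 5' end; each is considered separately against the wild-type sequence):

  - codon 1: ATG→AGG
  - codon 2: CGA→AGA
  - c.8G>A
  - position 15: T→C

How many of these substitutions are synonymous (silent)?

2

Codon 1: ATG (Met) → AGG (Arg) — missense.
Codon 2: CGA (Arg) → AGA (Arg) — synonymous.
Codon 3: AGA (Arg) → AAA (Lys) — missense.
Codon 5: CCT (Pro) → CCC (Pro) — synonymous.
Synonymous: 2 of 4.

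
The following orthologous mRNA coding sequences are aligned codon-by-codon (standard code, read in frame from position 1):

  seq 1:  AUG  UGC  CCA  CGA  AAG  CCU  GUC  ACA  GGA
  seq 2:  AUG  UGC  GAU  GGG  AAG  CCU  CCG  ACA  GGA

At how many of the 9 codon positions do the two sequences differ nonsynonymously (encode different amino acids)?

Codon 1: AUG Met / AUG Met — identical.
Codon 2: UGC Cys / UGC Cys — identical.
Codon 3: CCA Pro / GAU Asp — nonsynonymous.
Codon 4: CGA Arg / GGG Gly — nonsynonymous.
Codon 5: AAG Lys / AAG Lys — identical.
Codon 6: CCU Pro / CCU Pro — identical.
Codon 7: GUC Val / CCG Pro — nonsynonymous.
Codon 8: ACA Thr / ACA Thr — identical.
Codon 9: GGA Gly / GGA Gly — identical.
Nonsynonymous differences: 3.

3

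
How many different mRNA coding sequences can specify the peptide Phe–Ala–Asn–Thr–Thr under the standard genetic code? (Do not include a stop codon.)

256

Phe: 2 codons.
Ala: 4 codons.
Asn: 2 codons.
Thr: 4 codons.
Thr: 4 codons.
2 × 4 × 2 × 4 × 4 = 256.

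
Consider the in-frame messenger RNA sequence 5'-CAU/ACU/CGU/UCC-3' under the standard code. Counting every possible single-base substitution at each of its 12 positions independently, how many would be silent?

10

Codon 1 (CAU, His): 1 synonymous substitution.
Codon 2 (ACU, Thr): 3 synonymous substitutions.
Codon 3 (CGU, Arg): 3 synonymous substitutions.
Codon 4 (UCC, Ser): 3 synonymous substitutions.
Total: 1 + 3 + 3 + 3 = 10.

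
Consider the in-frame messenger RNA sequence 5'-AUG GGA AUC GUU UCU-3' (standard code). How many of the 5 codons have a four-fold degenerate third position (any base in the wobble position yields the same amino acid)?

Codon 1 AUG (Met): third position 1-fold.
Codon 2 GGA (Gly): third position 4-fold.
Codon 3 AUC (Ile): third position 3-fold.
Codon 4 GUU (Val): third position 4-fold.
Codon 5 UCU (Ser): third position 4-fold.
Four-fold degenerate third positions: 3.

3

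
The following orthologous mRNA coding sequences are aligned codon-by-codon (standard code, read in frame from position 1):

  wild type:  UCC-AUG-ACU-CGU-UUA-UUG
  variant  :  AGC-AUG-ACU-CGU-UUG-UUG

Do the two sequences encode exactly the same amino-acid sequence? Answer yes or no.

yes

Codon 1: UCC Ser / AGC Ser — synonymous.
Codon 2: AUG Met / AUG Met — identical.
Codon 3: ACU Thr / ACU Thr — identical.
Codon 4: CGU Arg / CGU Arg — identical.
Codon 5: UUA Leu / UUG Leu — synonymous.
Codon 6: UUG Leu / UUG Leu — identical.
Nonsynonymous differences: 0 → same protein.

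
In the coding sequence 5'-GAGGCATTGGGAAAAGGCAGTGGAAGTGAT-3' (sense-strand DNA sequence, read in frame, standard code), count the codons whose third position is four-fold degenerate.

4

Codon 1 GAG (Glu): third position 2-fold.
Codon 2 GCA (Ala): third position 4-fold.
Codon 3 TTG (Leu): third position 2-fold.
Codon 4 GGA (Gly): third position 4-fold.
Codon 5 AAA (Lys): third position 2-fold.
Codon 6 GGC (Gly): third position 4-fold.
Codon 7 AGT (Ser): third position 2-fold.
Codon 8 GGA (Gly): third position 4-fold.
Codon 9 AGT (Ser): third position 2-fold.
Codon 10 GAT (Asp): third position 2-fold.
Four-fold degenerate third positions: 4.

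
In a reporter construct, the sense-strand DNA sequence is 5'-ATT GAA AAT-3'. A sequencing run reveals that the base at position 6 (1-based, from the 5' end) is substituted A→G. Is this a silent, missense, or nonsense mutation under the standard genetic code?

silent

Position 6 falls in codon 2: GAA → Glu.
After the substitution the codon is GAG → Glu.
Both encode Glu, so the change is synonymous.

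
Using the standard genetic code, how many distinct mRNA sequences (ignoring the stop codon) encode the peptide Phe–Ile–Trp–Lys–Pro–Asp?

Phe: 2 codons.
Ile: 3 codons.
Trp: 1 codon.
Lys: 2 codons.
Pro: 4 codons.
Asp: 2 codons.
2 × 3 × 1 × 2 × 4 × 2 = 96.

96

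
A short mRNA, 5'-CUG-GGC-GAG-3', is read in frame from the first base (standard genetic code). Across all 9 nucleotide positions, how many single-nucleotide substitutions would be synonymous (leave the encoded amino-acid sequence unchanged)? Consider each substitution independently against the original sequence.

8

Codon 1 (CUG, Leu): 4 synonymous substitutions.
Codon 2 (GGC, Gly): 3 synonymous substitutions.
Codon 3 (GAG, Glu): 1 synonymous substitution.
Total: 4 + 3 + 1 = 8.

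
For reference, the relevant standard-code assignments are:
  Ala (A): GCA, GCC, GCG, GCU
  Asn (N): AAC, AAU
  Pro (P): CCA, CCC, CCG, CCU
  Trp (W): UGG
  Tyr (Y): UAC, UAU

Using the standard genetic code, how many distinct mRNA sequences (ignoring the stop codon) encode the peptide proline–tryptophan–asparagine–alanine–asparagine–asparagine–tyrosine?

Pro: 4 codons.
Trp: 1 codon.
Asn: 2 codons.
Ala: 4 codons.
Asn: 2 codons.
Asn: 2 codons.
Tyr: 2 codons.
4 × 1 × 2 × 4 × 2 × 2 × 2 = 256.

256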